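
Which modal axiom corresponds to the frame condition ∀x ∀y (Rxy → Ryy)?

This is shift-reflexivity; the standard corresponding axiom is T□: □(□q → q).
Suppose □(□q→q) is valid. Take Rxy and set V(q)={w : Ryw}. Then at y, □q holds; since □(□q→q) at x, □q→q at y, so q at y, i.e. Ryy.

□(□q → q)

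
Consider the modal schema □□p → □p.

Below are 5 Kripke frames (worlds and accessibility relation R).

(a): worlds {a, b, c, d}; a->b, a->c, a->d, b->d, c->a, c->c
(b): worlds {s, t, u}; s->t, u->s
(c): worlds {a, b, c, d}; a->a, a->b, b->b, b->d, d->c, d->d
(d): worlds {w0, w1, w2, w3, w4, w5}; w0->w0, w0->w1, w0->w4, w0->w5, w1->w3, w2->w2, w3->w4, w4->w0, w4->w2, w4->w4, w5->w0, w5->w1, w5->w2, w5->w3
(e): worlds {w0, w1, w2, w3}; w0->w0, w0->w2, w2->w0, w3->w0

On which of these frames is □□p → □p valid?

This is the axiom for density; its first-order frame correspondent is ∀x ∀y (Rxy → ∃z (Rxz ∧ Rzy)).
(a): fails — Rab but no z with Raz and Rzb.
(b): fails — Rus but no z with Ruz and Rzs.
(c): satisfies the condition.
(d): fails — Rw1w3 but no z with Rw1z and Rzw3.
(e): satisfies the condition.
Valid on: (c), (e).

(c), (e)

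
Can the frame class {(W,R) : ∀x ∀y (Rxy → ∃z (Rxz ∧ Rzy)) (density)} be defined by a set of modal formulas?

Yes, by □□r → □r

The condition is density. A defining modal formula is □□r → □r.
Suppose □□r→□r is valid. Take Rxy and set V(r)={w : xR²w}. Then □□r at x, so □r at x, so r at y, i.e. ∃z(Rxz∧Rzy).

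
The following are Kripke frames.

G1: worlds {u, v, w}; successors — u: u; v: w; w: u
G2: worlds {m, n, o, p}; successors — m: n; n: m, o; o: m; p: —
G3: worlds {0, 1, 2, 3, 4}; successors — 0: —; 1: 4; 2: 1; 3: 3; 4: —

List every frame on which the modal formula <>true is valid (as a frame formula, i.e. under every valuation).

This is the axiom for seriality; its first-order frame correspondent is forall x exists y Rxy.
G1: holds.
G2: fails — world p has no successor.
G3: fails — world 0 has no successor.
Valid on: G1.

G1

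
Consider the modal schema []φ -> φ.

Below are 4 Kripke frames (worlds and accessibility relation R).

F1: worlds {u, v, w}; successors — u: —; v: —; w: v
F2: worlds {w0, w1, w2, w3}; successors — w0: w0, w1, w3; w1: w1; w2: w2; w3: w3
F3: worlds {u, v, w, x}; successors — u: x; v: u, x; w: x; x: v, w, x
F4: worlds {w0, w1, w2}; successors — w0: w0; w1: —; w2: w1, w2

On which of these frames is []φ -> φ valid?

Frame correspondent (Sahlqvist): forall x Rxx — i.e. reflexivity.
F1: fails — world u does not see itself.
F2: condition met.
F3: fails — world u does not see itself.
F4: fails — world w1 does not see itself.
Valid on: F2.

F2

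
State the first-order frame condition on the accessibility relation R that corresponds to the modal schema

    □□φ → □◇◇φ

This is a Sahlqvist (Geach-type) schema ◇^0□^2φ → □^1◇^2φ.
Minimal-valuation argument: fix x; take any y with xR^0y and any z with xR^1z. Set V(φ) to the set of worlds R-reachable from y in exactly 2 steps. Then □^2φ holds at y, so the antecedent holds at x; validity forces ◇^2φ at z, giving a w with zR^2w and yR^2w.
First-order correspondent: ∀x ∀z (xRz → ∃w (xR²w ∧ zR²w)).

∀x ∀z (xRz → ∃w (xR²w ∧ zR²w))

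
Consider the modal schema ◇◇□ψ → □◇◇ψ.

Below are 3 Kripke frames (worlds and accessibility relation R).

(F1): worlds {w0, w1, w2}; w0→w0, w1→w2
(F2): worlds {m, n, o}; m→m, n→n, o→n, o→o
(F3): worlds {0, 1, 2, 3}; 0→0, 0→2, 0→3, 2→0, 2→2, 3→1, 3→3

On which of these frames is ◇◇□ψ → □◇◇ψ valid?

Frame correspondent (Sahlqvist): ∀x ∀y ∀z ((xR²y ∧ xRz) → ∃w (yRw ∧ zR²w)) — i.e. a generalized confluence (Geach) condition.
(F1): holds.
(F2): holds.
(F3): fails — 0R²1, 0R0 but no w with 1Rw and 0R²w.
Valid on: (F1), (F2).

(F1), (F2)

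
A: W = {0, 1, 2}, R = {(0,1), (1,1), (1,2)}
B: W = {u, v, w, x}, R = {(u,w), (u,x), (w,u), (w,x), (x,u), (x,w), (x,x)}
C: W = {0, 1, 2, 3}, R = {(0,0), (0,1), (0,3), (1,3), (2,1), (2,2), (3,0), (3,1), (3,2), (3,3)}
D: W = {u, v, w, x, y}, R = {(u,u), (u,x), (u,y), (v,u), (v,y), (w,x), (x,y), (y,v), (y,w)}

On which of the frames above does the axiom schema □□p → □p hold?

The schema corresponds to density: ∀x ∀y (Rxy → ∃z (Rxz ∧ Rzy)).
A: satisfies the condition.
B: satisfies the condition.
C: satisfies the condition.
D: fails — Rwx but no z with Rwz and Rzx.

A, B, C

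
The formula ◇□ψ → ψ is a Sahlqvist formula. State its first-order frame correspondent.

symmetry

This is a form of the B axiom.
It corresponds to symmetry: ∀x ∀y (Rxy → Ryx).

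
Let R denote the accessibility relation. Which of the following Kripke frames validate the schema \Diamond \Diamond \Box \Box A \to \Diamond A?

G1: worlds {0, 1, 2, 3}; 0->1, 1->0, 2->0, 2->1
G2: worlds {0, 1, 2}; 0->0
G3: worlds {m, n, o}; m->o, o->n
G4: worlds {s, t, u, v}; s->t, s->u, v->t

G2, G4

This is the axiom for a generalized confluence (Geach) condition; its first-order frame correspondent is \forall x \forall y (x R^2 y \to \exists w (y R^2 w \wedge xRw)).
G1: fails — 0R²0 but no w with 0R²w and 0Rw.
G2: satisfies the condition.
G3: fails — mR²n but no w with nR²w and mRw.
G4: satisfies the condition.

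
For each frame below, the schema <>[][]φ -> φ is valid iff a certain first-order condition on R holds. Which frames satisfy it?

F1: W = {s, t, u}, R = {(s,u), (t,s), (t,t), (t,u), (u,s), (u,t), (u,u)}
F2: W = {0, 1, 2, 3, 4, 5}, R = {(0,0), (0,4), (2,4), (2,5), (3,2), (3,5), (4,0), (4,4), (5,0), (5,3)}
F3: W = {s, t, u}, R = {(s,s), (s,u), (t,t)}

The schema corresponds to a generalized confluence (Geach) condition: forall x forall y (xRy -> exists w (y R^2 w & x = w)).
F1: ✓.
F2: fails — 2R4 but no w with 4R²w and 2=w.
F3: fails — sRu but no w with uR²w and s=w.

F1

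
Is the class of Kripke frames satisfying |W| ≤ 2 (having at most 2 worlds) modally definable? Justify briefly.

If a class were modally definable it would be closed under disjoint unions (Goldblatt–Thomason).
Any modal formula valid on each of 3 disjoint one-world frames is valid on their disjoint union (validity is preserved under disjoint unions). Each one-world frame has |W|=1≤2, but the union has |W|=3.
So the class is not modally definable.

Not definable by any modal formula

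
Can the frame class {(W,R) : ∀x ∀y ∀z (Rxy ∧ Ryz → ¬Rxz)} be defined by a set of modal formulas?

Not modally definable

Modal frame validity is preserved under surjective bounded morphisms.
The 5-cycle (worlds 0,1,2,3,4 with 0→1→2→3→4→0) is intransitive. Mapping every world to a single reflexive point • is a surjective bounded morphism; the reflexive point is not intransitive (R••∧R•• but R••).
So the class is not modally definable.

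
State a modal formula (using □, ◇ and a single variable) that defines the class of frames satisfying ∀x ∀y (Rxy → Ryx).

The condition is symmetry. The B schema p → □◇p defines it.
Suppose p→□◇p is valid. Take Rxy and set V(p)={x}. Then p at x, so □◇p at x, so ◇p at y, so some z with Ryz has p; z=x, i.e. Ryx.

p → □◇p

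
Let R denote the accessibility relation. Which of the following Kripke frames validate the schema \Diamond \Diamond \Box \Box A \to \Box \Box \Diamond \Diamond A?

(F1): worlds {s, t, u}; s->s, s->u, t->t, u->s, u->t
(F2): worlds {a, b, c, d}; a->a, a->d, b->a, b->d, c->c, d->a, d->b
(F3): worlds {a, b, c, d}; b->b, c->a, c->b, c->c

(F1), (F2)

This is the axiom for a generalized confluence (Geach) condition; its first-order frame correspondent is \forall x \forall y \forall z ((x R^2 y \wedge x R^2 z) \to \exists w (y R^2 w \wedge z R^2 w)).
(F1): ✓.
(F2): ✓.
(F3): fails — cR²a, cR²a but no w with aR²w and aR²w.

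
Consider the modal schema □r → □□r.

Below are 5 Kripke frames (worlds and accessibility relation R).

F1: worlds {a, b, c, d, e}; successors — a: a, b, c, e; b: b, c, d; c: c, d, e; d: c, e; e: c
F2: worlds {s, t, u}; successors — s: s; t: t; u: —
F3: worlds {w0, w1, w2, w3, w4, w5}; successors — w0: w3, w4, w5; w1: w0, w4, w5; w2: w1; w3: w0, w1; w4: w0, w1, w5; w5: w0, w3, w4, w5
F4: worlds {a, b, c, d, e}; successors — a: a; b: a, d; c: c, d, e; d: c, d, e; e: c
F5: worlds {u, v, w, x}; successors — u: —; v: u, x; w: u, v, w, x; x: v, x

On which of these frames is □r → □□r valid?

F2

Frame correspondent (Sahlqvist): ∀x ∀y ∀z (Rxy ∧ Ryz → Rxz) — i.e. transitivity.
F1: fails — Rbc and Rce but not Rbe.
F2: holds.
F3: fails — Rw1w5 and Rw5w3 but not Rw1w3.
F4: fails — Rec and Rcd but not Red.
F5: fails — Rvx and Rxv but not Rvv.
Valid on: F2.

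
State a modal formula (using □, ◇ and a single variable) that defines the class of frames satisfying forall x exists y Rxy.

□p → ◇p

A defining formula is □p → ◇p (the D axiom).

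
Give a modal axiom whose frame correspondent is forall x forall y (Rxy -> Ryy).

□(□s → s)

The condition is shift-reflexivity. The T□ schema □(□s → s) defines it.
Suppose □(□s→s) is valid. Take Rxy and set V(s)={w : Ryw}. Then at y, □s holds; since □(□s→s) at x, □s→s at y, so s at y, i.e. Ryy.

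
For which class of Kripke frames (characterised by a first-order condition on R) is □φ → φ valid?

Suppose □φ→φ is valid. At any x set V(φ)={w : Rxw}. Then □φ holds at x, so φ holds at x, i.e. Rxx.

reflexivity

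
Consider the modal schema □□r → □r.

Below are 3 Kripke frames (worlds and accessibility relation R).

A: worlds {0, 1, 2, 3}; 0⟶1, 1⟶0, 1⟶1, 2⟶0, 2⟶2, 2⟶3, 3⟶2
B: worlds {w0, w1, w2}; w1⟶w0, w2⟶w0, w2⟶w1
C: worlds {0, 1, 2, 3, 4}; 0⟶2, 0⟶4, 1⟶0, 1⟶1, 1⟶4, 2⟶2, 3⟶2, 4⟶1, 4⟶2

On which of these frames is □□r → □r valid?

This is the axiom for density; its first-order frame correspondent is ∀x ∀y (Rxy → ∃z (Rxz ∧ Rzy)).
A: satisfies the condition.
B: fails — Rw1w0 but no z with Rw1z and Rzw0.
C: fails — R04 but no z with R0z and Rz4.
Valid on: A.

A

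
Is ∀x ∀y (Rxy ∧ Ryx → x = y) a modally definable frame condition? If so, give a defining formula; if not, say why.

No

Modal frame validity is preserved under surjective bounded morphisms.
The 8-cycle (worlds s,t,u,v,w,x,y,z with s→t→u→v→w→x→y→z→s) is antisymmetric. Sending even-indexed worlds to • and odd-indexed worlds to ∘ is a surjective bounded morphism onto the two-world frame with •↔∘, which is not antisymmetric.
Hence antisymmetry is not modally definable.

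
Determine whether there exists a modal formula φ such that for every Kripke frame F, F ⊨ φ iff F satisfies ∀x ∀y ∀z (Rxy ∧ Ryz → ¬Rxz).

No

If a class were modally definable it would be closed under surjective bounded morphisms (Goldblatt–Thomason).
The 3-cycle (worlds w0,w1,w2 with w0→w1→w2→w0) is intransitive. Mapping every world to a single reflexive point • is a surjective bounded morphism; the reflexive point is not intransitive (R••∧R•• but R••).
Hence intransitivity is not modally definable.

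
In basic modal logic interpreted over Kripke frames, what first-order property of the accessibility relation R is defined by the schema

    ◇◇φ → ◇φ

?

transitivity

This is frame-equivalent to □φ → □□φ (substitute ¬φ for φ and contrapose).
Suppose □φ→□□φ is valid. Take Rxy, Ryz and set V(φ)={w : Rxw}. Then □φ at x, so □□φ at x, so □φ at y, so φ at z, i.e. Rxz.
Conversely, on a frame with transitivity the schema holds at every world under every valuation.
Frame condition: ∀x ∀y ∀z (Rxy ∧ Ryz → Rxz).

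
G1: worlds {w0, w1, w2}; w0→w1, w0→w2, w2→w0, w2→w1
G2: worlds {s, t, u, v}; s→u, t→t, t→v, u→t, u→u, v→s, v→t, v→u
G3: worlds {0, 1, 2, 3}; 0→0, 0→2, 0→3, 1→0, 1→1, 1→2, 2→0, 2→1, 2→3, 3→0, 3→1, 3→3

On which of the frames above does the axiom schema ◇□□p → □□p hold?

This is the axiom for a generalized confluence (Geach) condition; its first-order frame correspondent is ∀x ∀y ∀z ((xRy ∧ xR²z) → ∃w (yR²w ∧ z = w)).
G1: fails — w0Rw1, w0R²w0 but no w with w1R²w and w0=w.
G2: fails — tRv, tR²s but no w with vR²w and s=w.
G3: holds.

G3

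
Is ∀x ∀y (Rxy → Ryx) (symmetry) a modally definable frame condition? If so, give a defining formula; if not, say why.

Yes — defined by q → □◇q

Yes: it is symmetry, defined by the B schema q → □◇q.
Suppose q→□◇q is valid. Take Rxy and set V(q)={x}. Then q at x, so □◇q at x, so ◇q at y, so some z with Ryz has q; z=x, i.e. Ryx.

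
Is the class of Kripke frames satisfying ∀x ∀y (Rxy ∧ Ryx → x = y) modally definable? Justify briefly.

Not modally definable

Any modally definable frame class is closed under surjective bounded morphisms.
The 6-cycle (worlds s,t,u,v,w,x with s→t→u→v→w→x→s) is antisymmetric. Sending even-indexed worlds to • and odd-indexed worlds to ∘ is a surjective bounded morphism onto the two-world frame with •↔∘, which is not antisymmetric.
Hence antisymmetry is not modally definable.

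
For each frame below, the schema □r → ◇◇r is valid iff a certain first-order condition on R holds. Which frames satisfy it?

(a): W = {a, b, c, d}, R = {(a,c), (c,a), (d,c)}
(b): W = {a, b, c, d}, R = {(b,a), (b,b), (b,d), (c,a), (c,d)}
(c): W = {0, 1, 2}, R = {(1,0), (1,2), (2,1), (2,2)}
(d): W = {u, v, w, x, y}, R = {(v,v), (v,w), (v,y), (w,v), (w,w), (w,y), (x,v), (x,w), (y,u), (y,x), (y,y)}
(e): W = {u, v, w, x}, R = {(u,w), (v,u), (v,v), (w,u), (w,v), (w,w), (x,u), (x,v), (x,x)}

(e)

The schema corresponds to a generalized confluence (Geach) condition: ∀x ∃w (xRw ∧ xR²w).
(a): fails — at a but no w with aRw and aR²w.
(b): fails — at a but no w with aRw and aR²w.
(c): fails — at 0 but no w with 0Rw and 0R²w.
(d): fails — at u but no t with uRt and uR²t.
(e): condition met.
Valid on: (e).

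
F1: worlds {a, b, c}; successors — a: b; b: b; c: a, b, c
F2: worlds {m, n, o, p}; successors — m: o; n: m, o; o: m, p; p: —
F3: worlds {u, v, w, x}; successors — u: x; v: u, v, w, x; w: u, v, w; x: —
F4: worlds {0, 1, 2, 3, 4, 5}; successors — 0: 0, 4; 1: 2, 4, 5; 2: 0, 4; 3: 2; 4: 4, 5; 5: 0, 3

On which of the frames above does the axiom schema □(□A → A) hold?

This is the axiom for shift-reflexivity; its first-order frame correspondent is ∀x ∀y (Rxy → Ryy).
F1: fails — Rca but not Raa.
F2: fails — Rom but not Rmm.
F3: fails — Rwu but not Ruu.
F4: fails — R32 but not R22.

none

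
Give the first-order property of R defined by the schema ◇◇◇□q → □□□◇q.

This is a Sahlqvist (Geach-type) schema ◇^3□^1q → □^3◇^1q.
Minimal-valuation argument: fix x; take any y with xR^3y and any z with xR^3z. Set V(q) to the set of worlds R-reachable from y in exactly 1 step. Then □^1q holds at y, so the antecedent holds at x; validity forces ◇^1q at z, giving a w with zR^1w and yR^1w.
First-order correspondent: ∀x ∀y ∀z ((xR³y ∧ xR³z) → ∃w (yRw ∧ zRw)).

∀x ∀y ∀z ((xR³y ∧ xR³z) → ∃w (yRw ∧ zRw))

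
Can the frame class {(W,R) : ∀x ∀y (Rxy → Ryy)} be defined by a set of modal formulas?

Yes — defined by □(□r → r)

Yes: it is shift-reflexivity, defined by the T□ schema □(□r → r).
Suppose □(□r→r) is valid. Take Rxy and set V(r)={w : Ryw}. Then at y, □r holds; since □(□r→r) at x, □r→r at y, so r at y, i.e. Ryy.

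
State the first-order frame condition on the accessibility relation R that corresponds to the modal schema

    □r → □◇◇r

This is a Sahlqvist (Geach-type) schema ◇^0□^1r → □^1◇^2r.
First-order correspondent: ∀x ∀z (xRz → ∃w (xRw ∧ zR²w)).

∀x ∀z (xRz → ∃w (xRw ∧ zR²w))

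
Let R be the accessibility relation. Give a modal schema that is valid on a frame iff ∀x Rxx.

□q → q

This is reflexivity; the standard corresponding axiom is T: □q → q.
Suppose □q→q is valid. At any x set V(q)={w : Rxw}. Then □q holds at x, so q holds at x, i.e. Rxx.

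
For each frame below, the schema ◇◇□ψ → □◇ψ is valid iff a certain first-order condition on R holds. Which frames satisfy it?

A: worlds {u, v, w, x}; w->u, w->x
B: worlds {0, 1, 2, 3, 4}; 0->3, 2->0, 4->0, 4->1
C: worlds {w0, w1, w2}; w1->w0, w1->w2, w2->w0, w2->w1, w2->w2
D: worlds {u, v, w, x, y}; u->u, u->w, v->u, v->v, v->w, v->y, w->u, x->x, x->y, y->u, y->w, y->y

Frame correspondent (Sahlqvist): ∀x ∀y ∀z ((xR²y ∧ xRz) → ∃w (yRw ∧ zRw)) — i.e. a generalized confluence (Geach) condition.
A: satisfies the condition.
B: fails — 2R²3, 2R0 but no w with 3Rw and 0Rw.
C: fails — w1R²w0, w1Rw0 but no w with w0Rw and w0Rw.
D: fails — xR²u, xRx but no t with uRt and xRt.
Valid on: A.

A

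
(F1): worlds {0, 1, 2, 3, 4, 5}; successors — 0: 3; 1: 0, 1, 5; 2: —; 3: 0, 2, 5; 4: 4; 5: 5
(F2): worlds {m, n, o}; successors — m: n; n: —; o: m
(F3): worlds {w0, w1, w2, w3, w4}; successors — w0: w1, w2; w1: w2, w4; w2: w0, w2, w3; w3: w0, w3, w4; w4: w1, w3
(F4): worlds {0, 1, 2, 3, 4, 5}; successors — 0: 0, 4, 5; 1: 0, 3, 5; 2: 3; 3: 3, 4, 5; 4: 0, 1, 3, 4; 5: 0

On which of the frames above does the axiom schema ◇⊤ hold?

Frame correspondent (Sahlqvist): ∀x ∃y Rxy — i.e. seriality.
(F1): fails — world 2 has no successor.
(F2): fails — world n has no successor.
(F3): satisfies the condition.
(F4): satisfies the condition.

(F3), (F4)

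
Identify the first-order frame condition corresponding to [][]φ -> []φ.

This schema is the C4 axiom.
Its frame correspondent is density — forall x forall y (Rxy -> exists z (Rxz & Rzy)).

density: forall x forall y (Rxy -> exists z (Rxz & Rzy))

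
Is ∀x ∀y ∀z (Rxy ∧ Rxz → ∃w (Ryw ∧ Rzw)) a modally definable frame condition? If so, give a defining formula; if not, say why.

Yes: it is convergence, defined by the .2 schema ◇□r → □◇r.
Suppose ◇□r→□◇r is valid. Take Rxy, Rxz and set V(r)={w : Ryw}. Then □r at y so ◇□r at x, so □◇r at x, so ◇r at z, giving w with Rzw and Ryw.

Yes, by ◇□r → □◇r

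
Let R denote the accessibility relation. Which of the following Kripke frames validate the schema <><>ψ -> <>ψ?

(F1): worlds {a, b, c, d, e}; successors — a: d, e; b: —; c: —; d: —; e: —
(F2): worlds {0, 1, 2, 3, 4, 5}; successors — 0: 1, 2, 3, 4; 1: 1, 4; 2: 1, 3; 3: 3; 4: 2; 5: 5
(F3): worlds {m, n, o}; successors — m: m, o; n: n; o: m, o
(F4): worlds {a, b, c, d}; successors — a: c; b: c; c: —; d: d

(F1), (F3), (F4)

This is the axiom for a generalized confluence (Geach) condition; its first-order frame correspondent is forall x forall y (x R^2 y -> exists w (y = w & xRw)).
(F1): condition met.
(F2): fails — 1R²2 but no w with 2=w and 1Rw.
(F3): condition met.
(F4): condition met.
Valid on: (F1), (F3), (F4).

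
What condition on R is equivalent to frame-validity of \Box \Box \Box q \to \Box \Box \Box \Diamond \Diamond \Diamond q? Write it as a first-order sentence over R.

This is a Sahlqvist (Geach-type) schema ◇^0□^3q → □^3◇^3q.
Minimal-valuation argument: fix x; take any y with xR^0y and any z with xR^3z. Set V(q) to the set of worlds R-reachable from y in exactly 3 steps. Then □^3q holds at y, so the antecedent holds at x; validity forces ◇^3q at z, giving a w with zR^3w and yR^3w.
First-order correspondent: \forall x \forall z (x R^3 z \to \exists w (x R^3 w \wedge z R^3 w)).

\forall x \forall z (x R^3 z \to \exists w (x R^3 w \wedge z R^3 w))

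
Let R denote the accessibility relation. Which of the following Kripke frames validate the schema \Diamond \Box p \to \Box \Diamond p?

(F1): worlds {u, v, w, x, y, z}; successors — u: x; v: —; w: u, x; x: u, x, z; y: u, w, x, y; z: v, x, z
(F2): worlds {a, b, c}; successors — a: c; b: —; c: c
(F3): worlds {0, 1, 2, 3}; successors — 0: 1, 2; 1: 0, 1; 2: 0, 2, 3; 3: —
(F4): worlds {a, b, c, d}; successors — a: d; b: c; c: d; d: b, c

The schema corresponds to convergence: \forall x \forall y \forall z (Rxy \wedge Rxz \to \exists w (Ryw \wedge Rzw)).
(F1): fails — Rzx and Rzv but x and v have no common successor.
(F2): ✓.
(F3): fails — R23 and R23 but 3 and 3 have no common successor.
(F4): fails — Rdc and Rdb but c and b have no common successor.

(F2)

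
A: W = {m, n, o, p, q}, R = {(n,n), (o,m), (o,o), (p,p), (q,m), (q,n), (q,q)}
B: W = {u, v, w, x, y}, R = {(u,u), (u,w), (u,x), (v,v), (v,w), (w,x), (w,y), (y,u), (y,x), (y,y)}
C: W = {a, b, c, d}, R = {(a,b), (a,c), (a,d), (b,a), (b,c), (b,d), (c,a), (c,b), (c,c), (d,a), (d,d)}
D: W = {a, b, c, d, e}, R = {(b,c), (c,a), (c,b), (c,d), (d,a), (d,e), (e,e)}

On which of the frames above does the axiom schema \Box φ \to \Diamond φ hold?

This is the axiom for seriality; its first-order frame correspondent is \forall x \exists y Rxy.
A: fails — world m has no successor.
B: fails — world x has no successor.
C: holds.
D: fails — world a has no successor.

C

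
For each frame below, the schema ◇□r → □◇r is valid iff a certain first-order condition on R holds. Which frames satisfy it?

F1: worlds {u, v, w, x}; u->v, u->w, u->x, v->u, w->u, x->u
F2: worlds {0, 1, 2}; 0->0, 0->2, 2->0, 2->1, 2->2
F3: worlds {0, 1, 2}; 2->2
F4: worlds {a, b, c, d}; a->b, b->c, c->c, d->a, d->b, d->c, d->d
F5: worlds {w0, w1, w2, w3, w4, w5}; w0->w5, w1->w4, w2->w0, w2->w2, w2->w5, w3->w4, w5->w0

F1, F3

This is the axiom for convergence; its first-order frame correspondent is ∀x ∀y ∀z (Rxy ∧ Rxz → ∃w (Ryw ∧ Rzw)).
F1: holds.
F2: fails — R20 and R21 but 0 and 1 have no common successor.
F3: holds.
F4: fails — Rdc and Rda but c and a have no common successor.
F5: fails — Rw1w4 and Rw1w4 but w4 and w4 have no common successor.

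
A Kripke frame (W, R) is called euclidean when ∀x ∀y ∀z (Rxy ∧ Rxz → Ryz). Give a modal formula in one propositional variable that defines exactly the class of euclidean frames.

◇p → □◇p

This is the Euclidean property; the standard corresponding axiom is 5: ◇p → □◇p.
Suppose ◇p→□◇p is valid. Take Rxy, Rxz and set V(p)={y}. Then ◇p at x, so □◇p at x, so ◇p at z, so some w with Rzw has p; w=y, i.e. Rzy. By symmetry of the argument, Ryz.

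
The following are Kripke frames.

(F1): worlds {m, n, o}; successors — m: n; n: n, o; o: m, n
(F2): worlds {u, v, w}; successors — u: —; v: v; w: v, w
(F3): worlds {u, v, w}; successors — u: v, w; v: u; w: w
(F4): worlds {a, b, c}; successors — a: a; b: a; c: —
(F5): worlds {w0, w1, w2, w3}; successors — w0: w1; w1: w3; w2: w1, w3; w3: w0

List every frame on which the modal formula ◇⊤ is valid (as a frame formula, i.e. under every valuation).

Frame correspondent (Sahlqvist): ∀x ∃y Rxy — i.e. seriality.
(F1): holds.
(F2): fails — world u has no successor.
(F3): holds.
(F4): fails — world c has no successor.
(F5): holds.

(F1), (F3), (F5)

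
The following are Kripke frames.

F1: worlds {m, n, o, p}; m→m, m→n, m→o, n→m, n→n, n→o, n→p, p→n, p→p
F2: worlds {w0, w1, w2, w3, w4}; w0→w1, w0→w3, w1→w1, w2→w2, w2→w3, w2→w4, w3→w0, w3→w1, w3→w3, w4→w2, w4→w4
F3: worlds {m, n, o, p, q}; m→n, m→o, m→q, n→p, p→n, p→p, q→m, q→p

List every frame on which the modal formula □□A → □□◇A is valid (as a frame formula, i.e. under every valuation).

F2

The schema corresponds to a generalized confluence (Geach) condition: ∀x ∀z (xR²z → ∃w (xR²w ∧ zRw)).
F1: fails — mR²o but no w with mR²w and oRw.
F2: holds.
F3: fails — mR²m but no w with mR²w and mRw.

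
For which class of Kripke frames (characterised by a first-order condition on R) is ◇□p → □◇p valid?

Suppose ◇□p→□◇p is valid. Take Rxy, Rxz and set V(p)={w : Ryw}. Then □p at y so ◇□p at x, so □◇p at x, so ◇p at z, giving w with Rzw and Ryw.
Conversely, on a frame with convergence the schema holds at every world under every valuation.
Frame condition: ∀x ∀y ∀z (Rxy ∧ Rxz → ∃w (Ryw ∧ Rzw)).

convergence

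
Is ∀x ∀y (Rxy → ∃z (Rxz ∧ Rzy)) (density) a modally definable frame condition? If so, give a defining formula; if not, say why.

Yes — defined by □□r → □r

Yes: it is density, defined by the C4 schema □□r → □r.
Suppose □□r→□r is valid. Take Rxy and set V(r)={w : xR²w}. Then □□r at x, so □r at x, so r at y, i.e. ∃z(Rxz∧Rzy).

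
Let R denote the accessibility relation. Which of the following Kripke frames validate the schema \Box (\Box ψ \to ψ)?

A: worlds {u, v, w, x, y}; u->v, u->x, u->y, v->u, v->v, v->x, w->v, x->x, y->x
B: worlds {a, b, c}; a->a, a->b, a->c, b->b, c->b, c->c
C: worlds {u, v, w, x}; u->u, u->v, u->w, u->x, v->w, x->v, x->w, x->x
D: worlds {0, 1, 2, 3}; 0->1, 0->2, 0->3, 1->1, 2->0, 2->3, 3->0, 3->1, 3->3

B

The schema corresponds to shift-reflexivity: \forall x \forall y (Rxy \to Ryy).
A: fails — Rvu but not Ruu.
B: satisfies the condition.
C: fails — Ruv but not Rvv.
D: fails — R02 but not R22.
Valid on: B.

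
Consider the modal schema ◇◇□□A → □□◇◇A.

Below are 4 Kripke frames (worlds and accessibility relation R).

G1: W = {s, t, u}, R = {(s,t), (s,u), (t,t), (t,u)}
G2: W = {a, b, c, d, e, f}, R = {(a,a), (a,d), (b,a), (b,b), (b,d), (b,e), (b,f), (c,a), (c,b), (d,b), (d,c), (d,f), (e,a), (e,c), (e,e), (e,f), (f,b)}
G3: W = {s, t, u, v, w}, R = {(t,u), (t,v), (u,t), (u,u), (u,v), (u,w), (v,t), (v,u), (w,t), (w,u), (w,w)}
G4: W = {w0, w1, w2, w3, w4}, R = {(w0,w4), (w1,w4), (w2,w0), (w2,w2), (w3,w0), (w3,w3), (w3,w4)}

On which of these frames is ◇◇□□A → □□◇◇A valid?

G2, G3

Frame correspondent (Sahlqvist): ∀x ∀y ∀z ((xR²y ∧ xR²z) → ∃w (yR²w ∧ zR²w)) — i.e. a generalized confluence (Geach) condition.
G1: fails — sR²t, sR²u but no w with tR²w and uR²w.
G2: satisfies the condition.
G3: satisfies the condition.
G4: fails — w2R²w0, w2R²w0 but no w with w0R²w and w0R²w.
Valid on: G2, G3.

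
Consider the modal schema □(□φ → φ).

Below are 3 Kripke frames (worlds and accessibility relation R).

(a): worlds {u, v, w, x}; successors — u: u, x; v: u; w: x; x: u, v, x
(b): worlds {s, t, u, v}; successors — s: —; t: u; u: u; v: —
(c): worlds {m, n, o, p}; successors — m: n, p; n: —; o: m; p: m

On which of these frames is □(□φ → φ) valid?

This is the axiom for shift-reflexivity; its first-order frame correspondent is ∀x ∀y (Rxy → Ryy).
(a): fails — Rxv but not Rvv.
(b): ✓.
(c): fails — Rom but not Rmm.

(b)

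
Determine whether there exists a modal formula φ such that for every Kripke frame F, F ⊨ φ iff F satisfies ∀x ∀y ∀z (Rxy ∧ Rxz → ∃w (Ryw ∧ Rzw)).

This is a Sahlqvist condition; the .2 axiom ◇□r → □◇r defines it.
Suppose ◇□r→□◇r is valid. Take Rxy, Rxz and set V(r)={w : Ryw}. Then □r at y so ◇□r at x, so □◇r at x, so ◇r at z, giving w with Rzw and Ryw.

Definable; ◇□r → □◇r defines it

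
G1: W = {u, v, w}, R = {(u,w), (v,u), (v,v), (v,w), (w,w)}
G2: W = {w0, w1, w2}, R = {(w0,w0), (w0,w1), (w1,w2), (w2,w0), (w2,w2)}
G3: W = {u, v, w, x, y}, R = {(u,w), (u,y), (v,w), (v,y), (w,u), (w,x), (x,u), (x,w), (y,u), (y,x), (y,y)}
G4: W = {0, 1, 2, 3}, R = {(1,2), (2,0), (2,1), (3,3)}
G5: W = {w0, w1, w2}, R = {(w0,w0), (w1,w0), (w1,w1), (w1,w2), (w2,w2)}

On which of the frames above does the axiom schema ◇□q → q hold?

The schema corresponds to symmetry: ∀x ∀y (Rxy → Ryx).
G1: fails — Ruw but not Rwu.
G2: fails — Rw1w2 but not Rw2w1.
G3: fails — Ryx but not Rxy.
G4: fails — R20 but not R02.
G5: fails — Rw1w2 but not Rw2w1.

none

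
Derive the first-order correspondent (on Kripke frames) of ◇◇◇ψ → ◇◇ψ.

This is a Sahlqvist (Geach-type) schema ◇^3□^0ψ → □^0◇^2ψ.
Minimal-valuation argument: fix x; take any y with xR^3y and any z with xR^0z. Set V(ψ) to the set of worlds R-reachable from y in exactly 0 steps. Then □^0ψ holds at y, so the antecedent holds at x; validity forces ◇^2ψ at z, giving a w with zR^2w and yR^0w.
First-order correspondent: ∀x ∀y (xR³y → ∃w (y = w ∧ xR²w)).

∀x ∀y (xR³y → ∃w (y = w ∧ xR²w))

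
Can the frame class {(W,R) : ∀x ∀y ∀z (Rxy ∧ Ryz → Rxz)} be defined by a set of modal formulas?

This is a Sahlqvist condition; the 4 axiom □q → □□q defines it.
Suppose □q→□□q is valid. Take Rxy, Ryz and set V(q)={w : Rxw}. Then □q at x, so □□q at x, so □q at y, so q at z, i.e. Rxz.

Yes, by □q → □□q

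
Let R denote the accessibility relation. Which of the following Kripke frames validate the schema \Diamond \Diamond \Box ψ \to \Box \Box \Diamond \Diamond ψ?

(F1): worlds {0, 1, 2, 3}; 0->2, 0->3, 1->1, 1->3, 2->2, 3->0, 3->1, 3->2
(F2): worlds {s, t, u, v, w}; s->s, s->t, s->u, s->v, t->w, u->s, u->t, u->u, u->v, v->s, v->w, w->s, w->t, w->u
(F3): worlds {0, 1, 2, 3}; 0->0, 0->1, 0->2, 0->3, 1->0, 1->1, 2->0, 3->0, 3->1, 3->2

The schema corresponds to a generalized confluence (Geach) condition: \forall x \forall y \forall z ((x R^2 y \wedge x R^2 z) \to \exists w (yRw \wedge z R^2 w)).
(F1): fails — 0R²1, 0R²2 but no w with 1Rw and 2R²w.
(F2): fails — sR²t, sR²t but no w* with tRw* and tR²w*.
(F3): condition met.
Valid on: (F3).

(F3)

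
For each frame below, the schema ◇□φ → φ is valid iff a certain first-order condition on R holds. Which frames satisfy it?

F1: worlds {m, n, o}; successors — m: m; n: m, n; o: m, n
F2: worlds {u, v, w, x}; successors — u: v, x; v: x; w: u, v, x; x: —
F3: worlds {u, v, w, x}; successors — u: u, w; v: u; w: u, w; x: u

This is the axiom for symmetry; its first-order frame correspondent is ∀x ∀y (Rxy → Ryx).
F1: fails — Ron but not Rno.
F2: fails — Ruv but not Rvu.
F3: fails — Rvu but not Ruv.

none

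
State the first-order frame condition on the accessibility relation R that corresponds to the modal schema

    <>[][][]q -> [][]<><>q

forall x forall y forall z ((xRy & x R^2 z) -> exists w (y R^3 w & z R^2 w))

This is a Sahlqvist (Geach-type) schema ◇^1□^3q → □^2◇^2q.
Minimal-valuation argument: fix x; take any y with xR^1y and any z with xR^2z. Set V(q) to the set of worlds R-reachable from y in exactly 3 steps. Then □^3q holds at y, so the antecedent holds at x; validity forces ◇^2q at z, giving a w with zR^2w and yR^3w.
First-order correspondent: forall x forall y forall z ((xRy & x R^2 z) -> exists w (y R^3 w & z R^2 w)).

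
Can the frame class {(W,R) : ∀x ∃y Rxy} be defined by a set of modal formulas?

The condition is seriality. A defining modal formula is □r → ◇r.
Suppose □r→◇r is valid. At any x set V(r)=W. Then □r at x, so ◇r at x, so x has a successor.

Definable; □r → ◇r defines it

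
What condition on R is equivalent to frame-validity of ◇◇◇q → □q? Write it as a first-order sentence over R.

∀x ∀y ∀z ((xR³y ∧ xRz) → ∃w (y = w ∧ z = w))

This is a Sahlqvist (Geach-type) schema ◇^3□^0q → □^1◇^0q.
Minimal-valuation argument: fix x; take any y with xR^3y and any z with xR^1z. Set V(q) to the set of worlds R-reachable from y in exactly 0 steps. Then □^0q holds at y, so the antecedent holds at x; validity forces ◇^0q at z, giving a w with zR^0w and yR^0w.
First-order correspondent: ∀x ∀y ∀z ((xR³y ∧ xRz) → ∃w (y = w ∧ z = w)).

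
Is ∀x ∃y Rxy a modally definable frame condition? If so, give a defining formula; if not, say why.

This is a Sahlqvist condition; the D axiom □r → ◇r defines it.

Yes — defined by □r → ◇r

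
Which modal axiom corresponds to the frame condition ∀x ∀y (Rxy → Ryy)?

This is shift-reflexivity; the standard corresponding axiom is T□: □(□q → q).

□(□q → q)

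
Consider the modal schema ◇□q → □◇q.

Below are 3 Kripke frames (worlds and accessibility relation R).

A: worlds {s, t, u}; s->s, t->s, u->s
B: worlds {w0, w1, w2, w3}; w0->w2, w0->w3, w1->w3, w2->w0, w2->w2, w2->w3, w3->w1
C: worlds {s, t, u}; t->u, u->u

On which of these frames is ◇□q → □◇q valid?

The schema corresponds to convergence: ∀x ∀y ∀z (Rxy ∧ Rxz → ∃w (Ryw ∧ Rzw)).
A: condition met.
B: fails — Rw0w2 and Rw0w3 but w2 and w3 have no common successor.
C: condition met.
Valid on: A, C.

A, C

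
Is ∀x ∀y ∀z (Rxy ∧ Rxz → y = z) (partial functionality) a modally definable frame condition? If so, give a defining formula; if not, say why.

Yes — defined by ◇p → □p

Yes: it is partial functionality, defined by the CD schema ◇p → □p.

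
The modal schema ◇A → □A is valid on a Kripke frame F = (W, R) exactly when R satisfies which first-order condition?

Suppose ◇A→□A is valid. Take Rxy, Rxz and set V(A)={y}. Then ◇A at x, so □A at x, so A at z, i.e. z=y.

Partial functionality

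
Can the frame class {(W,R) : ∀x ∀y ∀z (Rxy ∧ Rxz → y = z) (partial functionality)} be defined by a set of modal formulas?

Yes: it is partial functionality, defined by the CD schema ◇r → □r.
Suppose ◇r→□r is valid. Take Rxy, Rxz and set V(r)={y}. Then ◇r at x, so □r at x, so r at z, i.e. z=y.

Yes, by ◇r → □r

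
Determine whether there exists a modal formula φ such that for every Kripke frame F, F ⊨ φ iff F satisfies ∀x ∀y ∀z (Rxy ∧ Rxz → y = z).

Yes — defined by ◇q → □q

This is a Sahlqvist condition; the CD axiom ◇q → □q defines it.
Suppose ◇q→□q is valid. Take Rxy, Rxz and set V(q)={y}. Then ◇q at x, so □q at x, so q at z, i.e. z=y.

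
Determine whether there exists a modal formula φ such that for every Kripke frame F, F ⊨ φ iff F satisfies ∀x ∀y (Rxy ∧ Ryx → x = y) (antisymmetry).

No — not modally definable

If a class were modally definable it would be closed under surjective bounded morphisms (Goldblatt–Thomason).
The 4-cycle (worlds 0,1,2,3 with 0→1→2→3→0) is antisymmetric. Sending even-indexed worlds to a and odd-indexed worlds to b is a surjective bounded morphism onto the two-world frame with a↔b, which is not antisymmetric.
So no modal formula (or set of formulas) defines exactly the antisymmetric frames.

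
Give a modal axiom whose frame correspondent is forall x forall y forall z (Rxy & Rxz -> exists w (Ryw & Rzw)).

◇□ψ → □◇ψ

The condition is convergence. The .2 schema ◇□ψ → □◇ψ defines it.
Suppose ◇□ψ→□◇ψ is valid. Take Rxy, Rxz and set V(ψ)={w : Ryw}. Then □ψ at y so ◇□ψ at x, so □◇ψ at x, so ◇ψ at z, giving w with Rzw and Ryw.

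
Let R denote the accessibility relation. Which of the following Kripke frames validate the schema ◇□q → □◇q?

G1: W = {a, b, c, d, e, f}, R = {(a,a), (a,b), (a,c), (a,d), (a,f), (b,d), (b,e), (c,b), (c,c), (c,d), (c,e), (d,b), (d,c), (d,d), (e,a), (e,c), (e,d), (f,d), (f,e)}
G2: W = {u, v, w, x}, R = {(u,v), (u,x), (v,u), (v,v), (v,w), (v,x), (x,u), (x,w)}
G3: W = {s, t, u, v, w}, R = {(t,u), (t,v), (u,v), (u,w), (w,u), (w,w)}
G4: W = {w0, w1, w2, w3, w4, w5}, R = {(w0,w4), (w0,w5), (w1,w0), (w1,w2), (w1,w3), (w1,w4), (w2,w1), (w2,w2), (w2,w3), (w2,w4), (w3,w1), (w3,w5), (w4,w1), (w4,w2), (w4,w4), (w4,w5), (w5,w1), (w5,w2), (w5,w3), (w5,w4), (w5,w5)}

Frame correspondent (Sahlqvist): ∀x ∀y ∀z (Rxy ∧ Rxz → ∃w (Ryw ∧ Rzw)) — i.e. convergence.
G1: satisfies the condition.
G2: fails — Rvv and Rvw but v and w have no common successor.
G3: fails — Rtv and Rtv but v and v have no common successor.
G4: fails — Rw2w3 and Rw2w1 but w3 and w1 have no common successor.
Valid on: G1.

G1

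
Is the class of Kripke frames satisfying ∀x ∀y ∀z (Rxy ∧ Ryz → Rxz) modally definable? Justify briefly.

Yes: it is transitivity, defined by the 4 schema □q → □□q.
Suppose □q→□□q is valid. Take Rxy, Ryz and set V(q)={w : Rxw}. Then □q at x, so □□q at x, so □q at y, so q at z, i.e. Rxz.

Definable; □q → □□q defines it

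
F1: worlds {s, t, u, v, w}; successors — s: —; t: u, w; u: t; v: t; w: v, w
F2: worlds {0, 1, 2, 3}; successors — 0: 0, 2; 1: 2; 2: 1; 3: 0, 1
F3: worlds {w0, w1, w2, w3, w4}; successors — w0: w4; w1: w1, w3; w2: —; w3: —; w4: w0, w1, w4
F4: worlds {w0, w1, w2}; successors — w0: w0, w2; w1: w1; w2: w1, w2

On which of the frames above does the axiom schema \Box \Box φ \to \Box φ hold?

Frame correspondent (Sahlqvist): \forall x \forall y (Rxy \to \exists z (Rxz \wedge Rzy)) — i.e. density.
F1: fails — Rut but no z with Ruz and Rzt.
F2: fails — R12 but no z with R1z and Rz2.
F3: ✓.
F4: ✓.

F3, F4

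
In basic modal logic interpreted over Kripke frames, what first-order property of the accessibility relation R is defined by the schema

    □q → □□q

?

This is the 4 axiom.
Its frame correspondent is transitivity — ∀x ∀y ∀z (Rxy ∧ Ryz → Rxz).

transitivity: ∀x ∀y ∀z (Rxy ∧ Ryz → Rxz)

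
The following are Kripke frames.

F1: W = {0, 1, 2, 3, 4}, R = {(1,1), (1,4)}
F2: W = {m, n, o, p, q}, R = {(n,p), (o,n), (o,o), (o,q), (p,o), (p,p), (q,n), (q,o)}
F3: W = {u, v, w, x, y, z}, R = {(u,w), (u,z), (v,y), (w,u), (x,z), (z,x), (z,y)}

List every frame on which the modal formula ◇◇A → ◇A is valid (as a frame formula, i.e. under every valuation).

F1

Frame correspondent (Sahlqvist): ∀x ∀y ∀z (Rxy ∧ Ryz → Rxz) — i.e. transitivity.
F1: satisfies the condition.
F2: fails — Ron and Rnp but not Rop.
F3: fails — Ruz and Rzx but not Rux.
Valid on: F1.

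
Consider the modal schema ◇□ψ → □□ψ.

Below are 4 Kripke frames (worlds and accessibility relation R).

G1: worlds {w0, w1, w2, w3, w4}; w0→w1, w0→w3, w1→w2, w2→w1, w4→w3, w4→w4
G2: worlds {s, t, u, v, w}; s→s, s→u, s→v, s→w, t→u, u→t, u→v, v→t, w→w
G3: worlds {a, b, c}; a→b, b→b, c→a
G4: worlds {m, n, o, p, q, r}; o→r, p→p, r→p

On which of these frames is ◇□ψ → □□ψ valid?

Frame correspondent (Sahlqvist): ∀x ∀y ∀z ((xRy ∧ xR²z) → ∃w (yRw ∧ z = w)) — i.e. a generalized confluence (Geach) condition.
G1: fails — w0Rw3, w0R²w2 but no w with w3Rw and w2=w.
G2: fails — sRs, sR²t but no w* with sRw* and t=w*.
G3: satisfies the condition.
G4: satisfies the condition.
Valid on: G3, G4.

G3, G4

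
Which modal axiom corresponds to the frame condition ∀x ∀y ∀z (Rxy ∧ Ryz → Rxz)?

The condition is transitivity. The 4 schema □s → □□s defines it.

□s → □□s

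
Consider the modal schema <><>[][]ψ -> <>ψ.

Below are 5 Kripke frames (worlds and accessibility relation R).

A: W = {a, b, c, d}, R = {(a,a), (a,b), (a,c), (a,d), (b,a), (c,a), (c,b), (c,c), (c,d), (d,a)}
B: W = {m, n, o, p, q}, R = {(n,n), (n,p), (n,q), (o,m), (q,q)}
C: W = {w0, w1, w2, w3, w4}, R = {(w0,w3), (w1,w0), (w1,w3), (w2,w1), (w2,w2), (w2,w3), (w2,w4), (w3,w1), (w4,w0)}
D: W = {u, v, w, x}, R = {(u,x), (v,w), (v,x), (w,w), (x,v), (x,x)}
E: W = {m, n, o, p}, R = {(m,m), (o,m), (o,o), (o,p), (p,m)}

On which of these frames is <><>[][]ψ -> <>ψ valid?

This is the axiom for a generalized confluence (Geach) condition; its first-order frame correspondent is forall x forall y (x R^2 y -> exists w (y R^2 w & xRw)).
A: condition met.
B: fails — nR²p but no w with pR²w and nRw.
C: fails — w3R²w3 but no w with w3R²w and w3Rw.
D: fails — xR²w but no t with wR²t and xRt.
E: condition met.

A, E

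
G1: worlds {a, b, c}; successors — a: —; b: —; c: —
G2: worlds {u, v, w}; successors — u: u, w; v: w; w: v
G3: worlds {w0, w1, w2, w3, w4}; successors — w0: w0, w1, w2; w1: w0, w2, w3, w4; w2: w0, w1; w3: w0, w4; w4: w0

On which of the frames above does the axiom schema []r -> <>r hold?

G2, G3

Frame correspondent (Sahlqvist): forall x exists y Rxy — i.e. seriality.
G1: fails — world a has no successor.
G2: satisfies the condition.
G3: satisfies the condition.
Valid on: G2, G3.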